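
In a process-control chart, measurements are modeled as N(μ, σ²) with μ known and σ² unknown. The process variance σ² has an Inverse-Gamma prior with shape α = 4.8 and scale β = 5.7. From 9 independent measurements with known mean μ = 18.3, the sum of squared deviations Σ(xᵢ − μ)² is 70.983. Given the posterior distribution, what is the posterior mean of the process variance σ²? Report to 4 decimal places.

4.9628

With known mean μ and an Inverse-Gamma(α, β) prior on σ², the Normal likelihood is conjugate: posterior is Inv-Gamma(α + n/2, β + Σ(xᵢ−μ)²/2).
Posterior: Inv-Gamma(4.8 + 9/2, 5.7 + 70.983/2) = Inv-Gamma(9.30, 41.1915).
E[σ²|data] = β/(α−1) = 41.1915/8.30 = 4.9628.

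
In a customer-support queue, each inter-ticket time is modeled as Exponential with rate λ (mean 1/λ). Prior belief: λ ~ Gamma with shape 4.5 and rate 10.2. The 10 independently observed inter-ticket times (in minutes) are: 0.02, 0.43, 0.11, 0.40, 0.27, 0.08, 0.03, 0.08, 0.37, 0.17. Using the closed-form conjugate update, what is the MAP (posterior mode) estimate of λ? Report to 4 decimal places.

With a Gamma(shape α, rate β) prior on the exponential rate λ, the posterior after n observations with total T = Σxᵢ is Gamma(α+n, β+T).
Sum of observations T = 1.96 minutes; n = 10.
Posterior: Gamma(4.5+10, 10.2+1.96) = Gamma(14.5, 12.16).
Mode = (α−1)/β = 1.1102.

1.1102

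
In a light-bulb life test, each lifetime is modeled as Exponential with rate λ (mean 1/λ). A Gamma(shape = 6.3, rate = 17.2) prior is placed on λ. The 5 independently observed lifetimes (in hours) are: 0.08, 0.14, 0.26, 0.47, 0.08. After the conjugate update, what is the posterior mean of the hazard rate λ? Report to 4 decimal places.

0.6199

With a Gamma(shape α, rate β) prior on the exponential rate λ, the posterior after n observations with total T = Σxᵢ is Gamma(α+n, β+T).
Sum of observations T = 1.03 hours; n = 5.
Posterior: Gamma(6.3+5, 17.2+1.03) = Gamma(11.3, 18.23).
Posterior mean of λ = α/β = 11.3/18.23 = 0.6199.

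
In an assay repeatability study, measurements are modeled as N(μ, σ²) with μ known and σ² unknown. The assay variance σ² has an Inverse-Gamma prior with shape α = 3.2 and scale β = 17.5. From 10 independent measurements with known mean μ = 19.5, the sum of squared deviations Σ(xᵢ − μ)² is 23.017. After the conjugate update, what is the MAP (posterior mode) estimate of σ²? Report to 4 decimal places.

With known mean μ and an Inverse-Gamma(α, β) prior on σ², the Normal likelihood is conjugate: posterior is Inv-Gamma(α + n/2, β + Σ(xᵢ−μ)²/2).
Posterior: Inv-Gamma(3.2 + 10/2, 17.5 + 23.017/2) = Inv-Gamma(8.20, 29.0085).
Mode = β/(α+1) = 29.0085/9.20 = 3.1531.

3.1531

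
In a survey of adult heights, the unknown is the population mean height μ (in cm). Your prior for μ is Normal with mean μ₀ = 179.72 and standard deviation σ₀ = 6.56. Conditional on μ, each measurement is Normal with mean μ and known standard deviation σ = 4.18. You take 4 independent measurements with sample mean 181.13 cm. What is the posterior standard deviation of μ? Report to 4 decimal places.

For Normal data with known variance σ², a Normal(μ₀, σ₀²) prior on μ is conjugate. Posterior precision = 1/σ₀² + n/σ²; posterior mean is the precision-weighted average of μ₀ and x̄.
σ₀² = 6.56² = 43.0336, σ² = 4.18² = 17.4724; σ² + n·σ₀² = 17.4724 + 4·43.0336 = 189.6068.
Posterior precision = 1/σ₀² + n/σ² = 1/43.0336 + 4/17.4724 = (σ² + n·σ₀²)/(σ₀²σ²) = 189.6068/(43.0336·17.4724); posterior variance σₙ² = σ₀²σ²/(σ² + n·σ₀²) = 43.0336·17.4724/189.6068 = 3.965577.
Posterior SD = √σₙ² = √(43.0336·17.4724/189.6068) = 1.9914.

1.9914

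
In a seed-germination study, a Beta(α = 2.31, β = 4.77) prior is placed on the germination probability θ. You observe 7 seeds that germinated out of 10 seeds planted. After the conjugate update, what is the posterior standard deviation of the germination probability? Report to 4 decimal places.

0.1171

The Beta prior is conjugate to a Binomial/Bernoulli likelihood; the update adds successes to α and failures to β.
Posterior: Beta(α+k, β+n−k) = Beta(2.31+7, 4.77+3) = Beta(9.31, 7.77).
Var = αβ/((α+β)²(α+β+1)) = 9.31·7.77/(17.08²·18.08) = 0.01371502; SD = √0.01371502 = 0.1171.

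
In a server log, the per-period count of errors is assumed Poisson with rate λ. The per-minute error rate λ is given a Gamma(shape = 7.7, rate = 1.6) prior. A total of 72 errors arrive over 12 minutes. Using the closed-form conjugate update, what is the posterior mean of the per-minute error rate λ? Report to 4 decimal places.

With a Gamma(shape α, rate β) prior, the Poisson likelihood is conjugate: the posterior is Gamma(α + ΣXᵢ, β + n).
Posterior: Gamma(α+S, β+n) = Gamma(7.7+72, 1.6+12) = Gamma(79.7, 13.6).
Posterior mean = α/β = 79.7/13.6 = 5.8603.

5.8603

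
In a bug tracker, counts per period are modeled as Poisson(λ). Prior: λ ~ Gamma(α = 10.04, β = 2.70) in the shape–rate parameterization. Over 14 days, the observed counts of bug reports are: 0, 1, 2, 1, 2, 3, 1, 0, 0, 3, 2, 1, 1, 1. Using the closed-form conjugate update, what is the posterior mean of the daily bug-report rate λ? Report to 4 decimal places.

1.6790

With a Gamma(shape α, rate β) prior, the Poisson likelihood is conjugate: the posterior is Gamma(α + ΣXᵢ, β + n).
Sum of counts S = 18 over n = 14 days.
Posterior: Gamma(α+S, β+n) = Gamma(10.04+18, 2.70+14) = Gamma(28.04, 16.70).
Posterior mean = α/β = 28.04/16.70 = 1.6790.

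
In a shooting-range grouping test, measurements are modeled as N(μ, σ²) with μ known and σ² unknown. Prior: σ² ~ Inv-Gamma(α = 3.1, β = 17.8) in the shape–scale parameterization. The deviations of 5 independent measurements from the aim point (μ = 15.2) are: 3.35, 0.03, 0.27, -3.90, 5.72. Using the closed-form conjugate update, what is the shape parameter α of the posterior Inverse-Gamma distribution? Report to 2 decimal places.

5.60

With known mean μ and an Inverse-Gamma(α, β) prior on σ², the Normal likelihood is conjugate: posterior is Inv-Gamma(α + n/2, β + Σ(xᵢ−μ)²/2).
Σ(xᵢ−μ)² = (3.35)² + (0.03)² + (0.27)² + (-3.90)² + (5.72)² = 59.2247.
Posterior: Inv-Gamma(3.1 + 5/2, 17.8 + 59.2247/2) = Inv-Gamma(5.60, 47.41235).
Posterior α = 5.60.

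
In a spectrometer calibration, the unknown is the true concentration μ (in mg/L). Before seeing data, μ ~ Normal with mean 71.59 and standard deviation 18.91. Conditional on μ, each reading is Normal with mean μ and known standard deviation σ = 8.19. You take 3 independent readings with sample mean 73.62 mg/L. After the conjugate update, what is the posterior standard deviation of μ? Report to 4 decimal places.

For Normal data with known variance σ², a Normal(μ₀, σ₀²) prior on μ is conjugate. Posterior precision = 1/σ₀² + n/σ²; posterior mean is the precision-weighted average of μ₀ and x̄.
σ₀² = 18.91² = 357.5881, σ² = 8.19² = 67.0761; σ² + n·σ₀² = 67.0761 + 3·357.5881 = 1139.8404.
Posterior precision = 1/σ₀² + n/σ² = 1/357.5881 + 3/67.0761 = (σ² + n·σ₀²)/(σ₀²σ²) = 1139.8404/(357.5881·67.0761); posterior variance σₙ² = σ₀²σ²/(σ² + n·σ₀²) = 357.5881·67.0761/1139.8404 = 21.042959.
Posterior SD = √σₙ² = √(357.5881·67.0761/1139.8404) = 4.5873.

4.5873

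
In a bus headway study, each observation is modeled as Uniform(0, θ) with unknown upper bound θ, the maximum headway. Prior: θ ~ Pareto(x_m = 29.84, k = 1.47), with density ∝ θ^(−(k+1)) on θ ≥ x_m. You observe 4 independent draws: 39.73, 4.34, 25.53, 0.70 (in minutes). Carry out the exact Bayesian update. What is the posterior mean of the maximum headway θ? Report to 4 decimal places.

48.6181

A Pareto(scale x_m, shape k) prior on the upper bound θ of Uniform(0, θ) is conjugate: posterior is Pareto(max(x_m, max xᵢ), k + n).
Sample maximum = 39.73; prior scale x_m = 29.84 → posterior scale = max = 39.73.
Posterior shape = 1.47 + 4 = 5.47.
E[θ|data] = k·x_m/(k−1) = 5.47·39.73/4.47 = 48.6181.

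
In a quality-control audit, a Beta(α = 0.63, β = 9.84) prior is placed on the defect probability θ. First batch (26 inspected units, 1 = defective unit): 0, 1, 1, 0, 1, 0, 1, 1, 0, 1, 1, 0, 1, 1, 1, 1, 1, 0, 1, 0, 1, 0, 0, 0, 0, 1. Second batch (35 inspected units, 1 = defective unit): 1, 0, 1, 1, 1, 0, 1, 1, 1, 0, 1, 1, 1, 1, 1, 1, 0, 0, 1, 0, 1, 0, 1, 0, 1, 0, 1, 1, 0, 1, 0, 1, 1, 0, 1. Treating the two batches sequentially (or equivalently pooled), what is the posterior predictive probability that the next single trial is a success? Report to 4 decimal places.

The Beta prior is conjugate to a Binomial/Bernoulli likelihood; the update adds successes to α and failures to β.
After batch 1: Beta(0.63+15, 9.84+11) = Beta(15.63, 20.84).
After batch 2: Beta(15.63+23, 20.84+12) = Beta(38.63, 32.84).
For a single future Bernoulli trial, P(success | data) = α/(α+β) = 0.5405.

0.5405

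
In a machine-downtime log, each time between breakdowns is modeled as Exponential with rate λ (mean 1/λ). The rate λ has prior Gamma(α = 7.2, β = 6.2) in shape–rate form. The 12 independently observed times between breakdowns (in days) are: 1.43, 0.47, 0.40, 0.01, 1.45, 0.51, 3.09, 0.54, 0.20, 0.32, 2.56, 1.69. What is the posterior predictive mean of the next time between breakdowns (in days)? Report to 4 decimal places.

1.0368

With a Gamma(shape α, rate β) prior on the exponential rate λ, the posterior after n observations with total T = Σxᵢ is Gamma(α+n, β+T).
Sum of observations T = 12.67 days; n = 12.
Posterior: Gamma(7.2+12, 6.2+12.67) = Gamma(19.2, 18.87).
The predictive distribution for the next observation is Lomax; its mean is β/(α−1) = 18.87/18.2 = 1.0368.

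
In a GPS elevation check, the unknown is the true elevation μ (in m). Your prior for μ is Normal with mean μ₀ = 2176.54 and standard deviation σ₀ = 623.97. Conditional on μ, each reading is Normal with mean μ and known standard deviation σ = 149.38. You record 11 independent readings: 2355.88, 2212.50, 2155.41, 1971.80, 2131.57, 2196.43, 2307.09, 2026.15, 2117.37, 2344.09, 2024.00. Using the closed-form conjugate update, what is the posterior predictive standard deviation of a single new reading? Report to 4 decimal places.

155.9886

For Normal data with known variance σ², a Normal(μ₀, σ₀²) prior on μ is conjugate. Posterior precision = 1/σ₀² + n/σ²; posterior mean is the precision-weighted average of μ₀ and x̄.
σ₀² = 623.97² = 389338.5609, σ² = 149.38² = 22314.3844; σ² + n·σ₀² = 22314.3844 + 11·389338.5609 = 4305038.5543.
Posterior precision = 1/σ₀² + n/σ² = 1/389338.5609 + 11/22314.3844 = (σ² + n·σ₀²)/(σ₀²σ²) = 4305038.5543/(389338.5609·22314.3844); posterior variance σₙ² = σ₀²σ²/(σ² + n·σ₀²) = 389338.5609·22314.3844/4305038.5543 = 2018.065622.
Predictive variance for one new observation = σₙ² + σ² = 389338.5609·22314.3844/4305038.5543 + 22314.3844 = σ²·(σ₀² + 4305038.5543)/4305038.5543 = 22314.3844·4694377.1152/4305038.5543 = 24332.450022; SD = √(22314.3844·4694377.1152/4305038.5543) = 155.9886.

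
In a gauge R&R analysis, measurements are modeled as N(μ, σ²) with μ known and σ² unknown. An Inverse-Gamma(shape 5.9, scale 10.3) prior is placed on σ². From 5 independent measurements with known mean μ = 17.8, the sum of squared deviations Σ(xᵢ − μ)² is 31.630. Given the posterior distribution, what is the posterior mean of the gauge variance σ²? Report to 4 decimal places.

With known mean μ and an Inverse-Gamma(α, β) prior on σ², the Normal likelihood is conjugate: posterior is Inv-Gamma(α + n/2, β + Σ(xᵢ−μ)²/2).
Posterior: Inv-Gamma(5.9 + 5/2, 10.3 + 31.630/2) = Inv-Gamma(8.40, 26.1150).
E[σ²|data] = β/(α−1) = 26.1150/7.40 = 3.5291.

3.5291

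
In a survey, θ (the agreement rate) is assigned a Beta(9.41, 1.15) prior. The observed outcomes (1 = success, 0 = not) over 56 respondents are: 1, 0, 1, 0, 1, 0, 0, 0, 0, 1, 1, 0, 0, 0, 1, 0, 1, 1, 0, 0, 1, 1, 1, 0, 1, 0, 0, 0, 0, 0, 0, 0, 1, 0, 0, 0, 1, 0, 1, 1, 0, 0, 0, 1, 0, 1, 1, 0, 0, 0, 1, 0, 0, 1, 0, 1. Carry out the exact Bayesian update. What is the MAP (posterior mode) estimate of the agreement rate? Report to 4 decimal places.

0.4710

The Beta prior is conjugate to a Binomial/Bernoulli likelihood; the update adds successes to α and failures to β.
Posterior: Beta(α+k, β+n−k) = Beta(9.41+22, 1.15+34) = Beta(31.41, 35.15).
Mode of Beta(a,b) for a,b>1 is (a−1)/(a+b−2) = 30.41/64.56 = 0.4710.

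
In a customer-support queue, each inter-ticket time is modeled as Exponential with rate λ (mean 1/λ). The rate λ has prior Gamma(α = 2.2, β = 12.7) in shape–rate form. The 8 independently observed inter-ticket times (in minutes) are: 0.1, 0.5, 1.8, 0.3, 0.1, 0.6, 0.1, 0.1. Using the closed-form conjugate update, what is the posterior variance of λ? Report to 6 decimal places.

With a Gamma(shape α, rate β) prior on the exponential rate λ, the posterior after n observations with total T = Σxᵢ is Gamma(α+n, β+T).
Sum of observations T = 3.6 minutes; n = 8.
Posterior: Gamma(2.2+8, 12.7+3.6) = Gamma(10.2, 16.3).
Var = α/β² = 0.038391.

0.038391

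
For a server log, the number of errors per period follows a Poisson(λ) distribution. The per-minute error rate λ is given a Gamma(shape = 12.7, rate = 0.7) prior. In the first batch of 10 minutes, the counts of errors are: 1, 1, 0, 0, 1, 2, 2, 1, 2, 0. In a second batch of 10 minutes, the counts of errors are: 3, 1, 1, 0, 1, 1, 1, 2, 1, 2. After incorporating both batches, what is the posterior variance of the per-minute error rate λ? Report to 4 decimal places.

With a Gamma(shape α, rate β) prior, the Poisson likelihood is conjugate: the posterior is Gamma(α + ΣXᵢ, β + n).
Batch 1: sum of counts S = 10 over n = 10 minutes.
After batch 1: Gamma(α+S, β+n) = Gamma(12.7+10, 0.7+10) = Gamma(22.7, 10.7).
Batch 2: sum of counts S = 13 over n = 10 minutes.
After batch 2: Gamma(α+S, β+n) = Gamma(22.7+13, 10.7+10) = Gamma(35.7, 20.7).
Var = α/β² = 35.7/20.7² = 0.0833.

0.0833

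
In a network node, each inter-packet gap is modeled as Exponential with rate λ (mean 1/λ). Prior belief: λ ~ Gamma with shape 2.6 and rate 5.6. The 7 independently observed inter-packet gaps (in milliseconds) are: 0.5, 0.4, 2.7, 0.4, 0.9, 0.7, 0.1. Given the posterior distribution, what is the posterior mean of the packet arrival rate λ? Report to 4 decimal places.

With a Gamma(shape α, rate β) prior on the exponential rate λ, the posterior after n observations with total T = Σxᵢ is Gamma(α+n, β+T).
Sum of observations T = 5.7 milliseconds; n = 7.
Posterior: Gamma(2.6+7, 5.6+5.7) = Gamma(9.6, 11.3).
Posterior mean of λ = α/β = 9.6/11.3 = 0.8496.

0.8496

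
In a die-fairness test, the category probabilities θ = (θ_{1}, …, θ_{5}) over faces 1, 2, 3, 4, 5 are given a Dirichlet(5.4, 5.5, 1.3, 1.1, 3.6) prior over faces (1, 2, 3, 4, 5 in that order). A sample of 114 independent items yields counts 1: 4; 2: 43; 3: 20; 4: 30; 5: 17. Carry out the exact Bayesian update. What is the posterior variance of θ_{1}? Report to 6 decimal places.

0.000505

The Dirichlet prior is conjugate to the Multinomial likelihood: each posterior αⱼ = prior αⱼ + observed count nⱼ.
Posterior concentration: (9.4, 48.5, 21.3, 31.1, 20.6), total = 130.9.
Var[θ_j] = α_j(Σα−α_j)/((Σα)²(Σα+1)) = 9.4·121.5/(130.9²·131.9) = 0.000505.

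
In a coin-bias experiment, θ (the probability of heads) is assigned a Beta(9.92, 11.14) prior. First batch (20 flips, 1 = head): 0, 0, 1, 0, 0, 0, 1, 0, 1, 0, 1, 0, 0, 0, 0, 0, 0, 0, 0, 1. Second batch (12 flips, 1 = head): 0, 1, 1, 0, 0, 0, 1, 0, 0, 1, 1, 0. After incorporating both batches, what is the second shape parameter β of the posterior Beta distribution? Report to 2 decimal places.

The Beta prior is conjugate to a Binomial/Bernoulli likelihood; the update adds successes to α and failures to β.
After batch 1: Beta(9.92+5, 11.14+15) = Beta(14.92, 26.14).
After batch 2: Beta(14.92+5, 26.14+7) = Beta(19.92, 33.14).
Posterior β = 33.14.

33.14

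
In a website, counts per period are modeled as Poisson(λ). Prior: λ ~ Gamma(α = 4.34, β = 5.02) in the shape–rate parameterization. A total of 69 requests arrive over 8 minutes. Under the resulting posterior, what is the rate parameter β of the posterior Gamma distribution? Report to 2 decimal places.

13.02

With a Gamma(shape α, rate β) prior, the Poisson likelihood is conjugate: the posterior is Gamma(α + ΣXᵢ, β + n).
Posterior: Gamma(α+S, β+n) = Gamma(4.34+69, 5.02+8) = Gamma(73.34, 13.02).
Posterior β = 13.02.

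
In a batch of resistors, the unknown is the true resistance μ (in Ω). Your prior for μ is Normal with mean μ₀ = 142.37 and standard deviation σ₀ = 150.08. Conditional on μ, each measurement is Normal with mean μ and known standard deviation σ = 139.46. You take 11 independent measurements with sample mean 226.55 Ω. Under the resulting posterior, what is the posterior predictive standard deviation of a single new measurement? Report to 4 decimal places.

145.2188

For Normal data with known variance σ², a Normal(μ₀, σ₀²) prior on μ is conjugate. Posterior precision = 1/σ₀² + n/σ²; posterior mean is the precision-weighted average of μ₀ and x̄.
σ₀² = 150.08² = 22524.0064, σ² = 139.46² = 19449.0916; σ² + n·σ₀² = 19449.0916 + 11·22524.0064 = 267213.162.
Posterior precision = 1/σ₀² + n/σ² = 1/22524.0064 + 11/19449.0916 = (σ² + n·σ₀²)/(σ₀²σ²) = 267213.162/(22524.0064·19449.0916); posterior variance σₙ² = σ₀²σ²/(σ² + n·σ₀²) = 22524.0064·19449.0916/267213.162 = 1639.408255.
Predictive variance for one new observation = σₙ² + σ² = 22524.0064·19449.0916/267213.162 + 19449.0916 = σ²·(σ₀² + 267213.162)/267213.162 = 19449.0916·289737.1684/267213.162 = 21088.499855; SD = √(19449.0916·289737.1684/267213.162) = 145.2188.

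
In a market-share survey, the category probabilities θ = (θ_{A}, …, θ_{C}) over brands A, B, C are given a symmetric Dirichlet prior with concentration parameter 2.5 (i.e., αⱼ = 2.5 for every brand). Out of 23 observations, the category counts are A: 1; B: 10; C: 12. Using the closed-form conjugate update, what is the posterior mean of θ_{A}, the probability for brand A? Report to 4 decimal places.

0.1148

The Dirichlet prior is conjugate to the Multinomial likelihood: each posterior αⱼ = prior αⱼ + observed count nⱼ.
Posterior concentration: (3.5, 12.5, 14.5), total = 30.5.
E[θ_{A}|data] = α_{A}/Σα = 3.5/30.5 = 0.1148.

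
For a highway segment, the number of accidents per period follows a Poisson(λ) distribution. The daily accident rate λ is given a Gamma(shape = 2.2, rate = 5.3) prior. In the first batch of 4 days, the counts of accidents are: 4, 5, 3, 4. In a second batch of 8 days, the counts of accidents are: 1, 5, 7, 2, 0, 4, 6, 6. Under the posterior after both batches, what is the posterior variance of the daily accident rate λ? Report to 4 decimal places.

With a Gamma(shape α, rate β) prior, the Poisson likelihood is conjugate: the posterior is Gamma(α + ΣXᵢ, β + n).
Batch 1: sum of counts S = 16 over n = 4 days.
After batch 1: Gamma(α+S, β+n) = Gamma(2.2+16, 5.3+4) = Gamma(18.2, 9.3).
Batch 2: sum of counts S = 31 over n = 8 days.
After batch 2: Gamma(α+S, β+n) = Gamma(18.2+31, 9.3+8) = Gamma(49.2, 17.3).
Var = α/β² = 49.2/17.3² = 0.1644.

0.1644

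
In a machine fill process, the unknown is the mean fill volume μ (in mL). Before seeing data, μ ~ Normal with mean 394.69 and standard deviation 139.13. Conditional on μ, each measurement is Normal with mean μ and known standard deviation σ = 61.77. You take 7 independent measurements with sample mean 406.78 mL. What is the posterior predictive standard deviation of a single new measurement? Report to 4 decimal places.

65.9218

For Normal data with known variance σ², a Normal(μ₀, σ₀²) prior on μ is conjugate. Posterior precision = 1/σ₀² + n/σ²; posterior mean is the precision-weighted average of μ₀ and x̄.
σ₀² = 139.13² = 19357.1569, σ² = 61.77² = 3815.5329; σ² + n·σ₀² = 3815.5329 + 7·19357.1569 = 139315.6312.
Posterior precision = 1/σ₀² + n/σ² = 1/19357.1569 + 7/3815.5329 = (σ² + n·σ₀²)/(σ₀²σ²) = 139315.6312/(19357.1569·3815.5329); posterior variance σₙ² = σ₀²σ²/(σ² + n·σ₀²) = 19357.1569·3815.5329/139315.6312 = 530.147754.
Predictive variance for one new observation = σₙ² + σ² = 19357.1569·3815.5329/139315.6312 + 3815.5329 = σ²·(σ₀² + 139315.6312)/139315.6312 = 3815.5329·158672.7881/139315.6312 = 4345.680654; SD = √(3815.5329·158672.7881/139315.6312) = 65.9218.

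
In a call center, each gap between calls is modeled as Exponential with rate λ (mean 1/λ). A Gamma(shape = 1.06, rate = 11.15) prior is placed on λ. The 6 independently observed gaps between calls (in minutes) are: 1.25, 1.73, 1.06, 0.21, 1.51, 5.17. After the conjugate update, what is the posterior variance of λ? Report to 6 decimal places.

0.014481

With a Gamma(shape α, rate β) prior on the exponential rate λ, the posterior after n observations with total T = Σxᵢ is Gamma(α+n, β+T).
Sum of observations T = 10.93 minutes; n = 6.
Posterior: Gamma(1.06+6, 11.15+10.93) = Gamma(7.06, 22.08).
Var = α/β² = 0.014481.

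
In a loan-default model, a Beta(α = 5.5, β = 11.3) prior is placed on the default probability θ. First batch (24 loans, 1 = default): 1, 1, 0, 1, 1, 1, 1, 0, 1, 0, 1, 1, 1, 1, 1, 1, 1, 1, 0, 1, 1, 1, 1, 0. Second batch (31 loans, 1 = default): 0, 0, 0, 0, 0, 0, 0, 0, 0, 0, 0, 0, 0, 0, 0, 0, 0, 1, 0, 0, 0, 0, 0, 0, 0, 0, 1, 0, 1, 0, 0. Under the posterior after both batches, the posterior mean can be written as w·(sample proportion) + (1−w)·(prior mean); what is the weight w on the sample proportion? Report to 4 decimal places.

The Beta prior is conjugate to a Binomial/Bernoulli likelihood; the update adds successes to α and failures to β.
Total number of loans: n = 24 + 31 = 55.
Posterior mean = (α₀+k)/(α₀+β₀+n) = [n/(α₀+β₀+n)]·(k/n) + [(α₀+β₀)/(α₀+β₀+n)]·α₀/(α₀+β₀), so only n and the prior enter the weight.
The weight on the data is w = n/(α₀+β₀+n) = 55/(5.5+11.3+55) = 55/71.8 = 0.7660.

0.7660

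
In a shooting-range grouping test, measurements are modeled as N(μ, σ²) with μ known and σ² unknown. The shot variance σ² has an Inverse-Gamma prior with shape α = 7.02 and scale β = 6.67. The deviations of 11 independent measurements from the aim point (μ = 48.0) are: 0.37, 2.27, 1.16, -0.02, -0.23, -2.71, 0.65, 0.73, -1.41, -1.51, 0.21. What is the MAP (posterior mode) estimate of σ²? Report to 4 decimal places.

1.2071

With known mean μ and an Inverse-Gamma(α, β) prior on σ², the Normal likelihood is conjugate: posterior is Inv-Gamma(α + n/2, β + Σ(xᵢ−μ)²/2).
Σ(xᵢ−μ)² = (0.37)² + (2.27)² + (1.16)² + (-0.02)² + (-0.23)² + (-2.71)² + (0.65)² + (0.73)² + (-1.41)² + (-1.51)² + (0.21)² = 19.3005.
Posterior: Inv-Gamma(7.02 + 11/2, 6.67 + 19.3005/2) = Inv-Gamma(12.52, 16.32025).
Mode = β/(α+1) = 16.32025/13.52 = 1.2071.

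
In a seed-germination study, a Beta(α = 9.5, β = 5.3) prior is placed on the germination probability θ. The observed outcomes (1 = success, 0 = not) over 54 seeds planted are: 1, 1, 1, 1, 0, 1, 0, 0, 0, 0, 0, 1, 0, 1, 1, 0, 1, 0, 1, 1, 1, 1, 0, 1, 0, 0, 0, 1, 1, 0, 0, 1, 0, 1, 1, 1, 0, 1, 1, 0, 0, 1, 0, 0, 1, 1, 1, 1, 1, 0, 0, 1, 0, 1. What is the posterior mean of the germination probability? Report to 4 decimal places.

0.5741

The Beta prior is conjugate to a Binomial/Bernoulli likelihood; the update adds successes to α and failures to β.
Posterior: Beta(α+k, β+n−k) = Beta(9.5+30, 5.3+24) = Beta(39.5, 29.3).
Posterior mean = α/(α+β) = 39.5/68.8 = 0.5741.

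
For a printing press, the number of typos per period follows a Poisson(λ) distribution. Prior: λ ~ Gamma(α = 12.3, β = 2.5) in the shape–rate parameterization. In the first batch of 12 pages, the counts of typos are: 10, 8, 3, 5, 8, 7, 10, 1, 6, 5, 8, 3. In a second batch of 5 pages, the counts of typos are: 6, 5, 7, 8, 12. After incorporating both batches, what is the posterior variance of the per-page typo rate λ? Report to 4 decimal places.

With a Gamma(shape α, rate β) prior, the Poisson likelihood is conjugate: the posterior is Gamma(α + ΣXᵢ, β + n).
Batch 1: sum of counts S = 74 over n = 12 pages.
After batch 1: Gamma(α+S, β+n) = Gamma(12.3+74, 2.5+12) = Gamma(86.3, 14.5).
Batch 2: sum of counts S = 38 over n = 5 pages.
After batch 2: Gamma(α+S, β+n) = Gamma(86.3+38, 14.5+5) = Gamma(124.3, 19.5).
Var = α/β² = 124.3/19.5² = 0.3269.

0.3269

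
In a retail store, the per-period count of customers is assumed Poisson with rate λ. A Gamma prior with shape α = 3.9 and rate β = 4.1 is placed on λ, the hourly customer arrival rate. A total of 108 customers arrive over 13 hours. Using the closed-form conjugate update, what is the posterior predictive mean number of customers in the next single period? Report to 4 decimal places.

6.5439

With a Gamma(shape α, rate β) prior, the Poisson likelihood is conjugate: the posterior is Gamma(α + ΣXᵢ, β + n).
Posterior: Gamma(α+S, β+n) = Gamma(3.9+108, 4.1+13) = Gamma(111.9, 17.1).
The predictive distribution for one future period is NegBinom with mean α/β = 6.5439.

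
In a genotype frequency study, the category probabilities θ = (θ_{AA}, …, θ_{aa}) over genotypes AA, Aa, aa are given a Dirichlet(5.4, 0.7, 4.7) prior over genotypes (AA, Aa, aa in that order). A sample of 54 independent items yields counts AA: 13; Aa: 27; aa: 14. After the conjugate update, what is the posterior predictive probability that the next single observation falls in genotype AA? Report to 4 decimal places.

The Dirichlet prior is conjugate to the Multinomial likelihood: each posterior αⱼ = prior αⱼ + observed count nⱼ.
Posterior concentration: (18.4, 27.7, 18.7), total = 64.8.
P(next = AA | data) = α_{AA}/Σα = 0.2840.

0.2840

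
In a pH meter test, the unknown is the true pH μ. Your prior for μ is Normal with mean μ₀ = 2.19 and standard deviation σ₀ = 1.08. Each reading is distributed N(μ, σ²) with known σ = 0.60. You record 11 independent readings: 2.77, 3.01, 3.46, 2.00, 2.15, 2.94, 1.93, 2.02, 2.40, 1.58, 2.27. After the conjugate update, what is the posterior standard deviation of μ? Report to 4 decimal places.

0.1784

For Normal data with known variance σ², a Normal(μ₀, σ₀²) prior on μ is conjugate. Posterior precision = 1/σ₀² + n/σ²; posterior mean is the precision-weighted average of μ₀ and x̄.
σ₀² = 1.08² = 1.1664, σ² = 0.60² = 0.36; σ² + n·σ₀² = 0.36 + 11·1.1664 = 13.1904.
Posterior precision = 1/σ₀² + n/σ² = 1/1.1664 + 11/0.36 = (σ² + n·σ₀²)/(σ₀²σ²) = 13.1904/(1.1664·0.36); posterior variance σₙ² = σ₀²σ²/(σ² + n·σ₀²) = 1.1664·0.36/13.1904 = 0.031834.
Posterior SD = √σₙ² = √(1.1664·0.36/13.1904) = 0.1784.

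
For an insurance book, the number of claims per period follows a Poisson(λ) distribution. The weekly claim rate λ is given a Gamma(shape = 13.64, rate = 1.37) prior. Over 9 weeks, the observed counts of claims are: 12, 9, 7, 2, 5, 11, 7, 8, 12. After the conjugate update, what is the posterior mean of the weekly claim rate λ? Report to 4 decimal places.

With a Gamma(shape α, rate β) prior, the Poisson likelihood is conjugate: the posterior is Gamma(α + ΣXᵢ, β + n).
Sum of counts S = 73 over n = 9 weeks.
Posterior: Gamma(α+S, β+n) = Gamma(13.64+73, 1.37+9) = Gamma(86.64, 10.37).
Posterior mean = α/β = 86.64/10.37 = 8.3549.

8.3549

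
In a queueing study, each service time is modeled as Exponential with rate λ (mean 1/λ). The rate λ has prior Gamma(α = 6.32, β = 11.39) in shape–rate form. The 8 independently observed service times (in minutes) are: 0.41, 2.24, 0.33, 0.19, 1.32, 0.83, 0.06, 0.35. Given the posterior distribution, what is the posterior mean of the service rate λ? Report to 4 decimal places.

With a Gamma(shape α, rate β) prior on the exponential rate λ, the posterior after n observations with total T = Σxᵢ is Gamma(α+n, β+T).
Sum of observations T = 5.73 minutes; n = 8.
Posterior: Gamma(6.32+8, 11.39+5.73) = Gamma(14.32, 17.12).
Posterior mean of λ = α/β = 14.32/17.12 = 0.8364.

0.8364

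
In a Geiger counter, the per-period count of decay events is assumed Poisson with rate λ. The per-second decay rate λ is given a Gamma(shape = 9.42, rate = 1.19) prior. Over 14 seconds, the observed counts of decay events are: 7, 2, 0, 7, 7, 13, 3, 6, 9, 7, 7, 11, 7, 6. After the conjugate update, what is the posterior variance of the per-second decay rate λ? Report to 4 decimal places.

0.4395

With a Gamma(shape α, rate β) prior, the Poisson likelihood is conjugate: the posterior is Gamma(α + ΣXᵢ, β + n).
Sum of counts S = 92 over n = 14 seconds.
Posterior: Gamma(α+S, β+n) = Gamma(9.42+92, 1.19+14) = Gamma(101.42, 15.19).
Var = α/β² = 101.42/15.19² = 0.4395.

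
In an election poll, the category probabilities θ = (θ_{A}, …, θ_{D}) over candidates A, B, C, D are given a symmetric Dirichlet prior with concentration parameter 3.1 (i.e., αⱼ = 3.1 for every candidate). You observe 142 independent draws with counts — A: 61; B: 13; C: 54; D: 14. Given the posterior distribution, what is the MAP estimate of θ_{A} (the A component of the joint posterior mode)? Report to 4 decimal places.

0.4195

The Dirichlet prior is conjugate to the Multinomial likelihood: each posterior αⱼ = prior αⱼ + observed count nⱼ.
Posterior concentration: (64.1, 16.1, 57.1, 17.1), total = 154.4.
Joint mode component: (α_{A}−1)/(Σα−K) = 63.1/150.4 = 0.4195.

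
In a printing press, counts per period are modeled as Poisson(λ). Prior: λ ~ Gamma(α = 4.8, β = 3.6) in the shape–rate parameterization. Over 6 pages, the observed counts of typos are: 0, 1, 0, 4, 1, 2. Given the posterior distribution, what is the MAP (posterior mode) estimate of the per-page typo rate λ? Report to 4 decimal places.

1.2292

With a Gamma(shape α, rate β) prior, the Poisson likelihood is conjugate: the posterior is Gamma(α + ΣXᵢ, β + n).
Sum of counts S = 8 over n = 6 pages.
Posterior: Gamma(α+S, β+n) = Gamma(4.8+8, 3.6+6) = Gamma(12.8, 9.6).
Mode of Gamma(α,β) for α≥1 is (α−1)/β = 11.8/9.6 = 1.2292.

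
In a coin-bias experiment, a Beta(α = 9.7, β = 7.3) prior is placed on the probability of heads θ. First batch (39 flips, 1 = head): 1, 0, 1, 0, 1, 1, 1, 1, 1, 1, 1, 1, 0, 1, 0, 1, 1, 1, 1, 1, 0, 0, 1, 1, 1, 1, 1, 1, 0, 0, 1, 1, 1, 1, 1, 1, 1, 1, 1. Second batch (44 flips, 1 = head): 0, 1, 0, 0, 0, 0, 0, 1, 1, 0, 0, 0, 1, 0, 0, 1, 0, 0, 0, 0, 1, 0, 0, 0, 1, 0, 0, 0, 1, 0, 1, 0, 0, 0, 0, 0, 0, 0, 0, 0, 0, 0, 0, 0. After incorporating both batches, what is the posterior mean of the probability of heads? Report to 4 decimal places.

0.4970

The Beta prior is conjugate to a Binomial/Bernoulli likelihood; the update adds successes to α and failures to β.
After batch 1: Beta(9.7+31, 7.3+8) = Beta(40.7, 15.3).
After batch 2: Beta(40.7+9, 15.3+35) = Beta(49.7, 50.3).
Posterior mean = α/(α+β) = 49.7/100.0 = 0.4970.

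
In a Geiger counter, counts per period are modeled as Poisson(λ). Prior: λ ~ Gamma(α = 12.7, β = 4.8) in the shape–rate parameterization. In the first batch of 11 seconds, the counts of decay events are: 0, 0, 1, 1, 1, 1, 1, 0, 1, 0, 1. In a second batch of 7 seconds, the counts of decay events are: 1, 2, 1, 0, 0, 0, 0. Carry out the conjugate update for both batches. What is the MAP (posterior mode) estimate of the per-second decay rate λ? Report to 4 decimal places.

With a Gamma(shape α, rate β) prior, the Poisson likelihood is conjugate: the posterior is Gamma(α + ΣXᵢ, β + n).
Batch 1: sum of counts S = 7 over n = 11 seconds.
After batch 1: Gamma(α+S, β+n) = Gamma(12.7+7, 4.8+11) = Gamma(19.7, 15.8).
Batch 2: sum of counts S = 4 over n = 7 seconds.
After batch 2: Gamma(α+S, β+n) = Gamma(19.7+4, 15.8+7) = Gamma(23.7, 22.8).
Mode of Gamma(α,β) for α≥1 is (α−1)/β = 22.7/22.8 = 0.9956.

0.9956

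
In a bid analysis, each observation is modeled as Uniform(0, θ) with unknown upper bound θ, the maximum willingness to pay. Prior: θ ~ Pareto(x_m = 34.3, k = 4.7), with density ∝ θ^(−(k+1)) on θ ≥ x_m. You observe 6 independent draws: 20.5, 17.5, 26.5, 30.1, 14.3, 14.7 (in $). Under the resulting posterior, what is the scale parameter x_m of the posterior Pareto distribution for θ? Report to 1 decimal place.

A Pareto(scale x_m, shape k) prior on the upper bound θ of Uniform(0, θ) is conjugate: posterior is Pareto(max(x_m, max xᵢ), k + n).
Sample maximum = 30.1; prior scale x_m = 34.3 → posterior scale = max = 34.3.
Posterior shape = 4.7 + 6 = 10.7.
Posterior scale x_m = 34.3.

34.3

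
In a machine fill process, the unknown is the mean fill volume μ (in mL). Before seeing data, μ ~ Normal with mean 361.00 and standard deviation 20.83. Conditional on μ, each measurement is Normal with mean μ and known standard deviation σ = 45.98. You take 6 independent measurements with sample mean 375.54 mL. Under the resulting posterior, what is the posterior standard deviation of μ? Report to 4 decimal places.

For Normal data with known variance σ², a Normal(μ₀, σ₀²) prior on μ is conjugate. Posterior precision = 1/σ₀² + n/σ²; posterior mean is the precision-weighted average of μ₀ and x̄.
σ₀² = 20.83² = 433.8889, σ² = 45.98² = 2114.1604; σ² + n·σ₀² = 2114.1604 + 6·433.8889 = 4717.4938.
Posterior precision = 1/σ₀² + n/σ² = 1/433.8889 + 6/2114.1604 = (σ² + n·σ₀²)/(σ₀²σ²) = 4717.4938/(433.8889·2114.1604); posterior variance σₙ² = σ₀²σ²/(σ² + n·σ₀²) = 433.8889·2114.1604/4717.4938 = 194.448741.
Posterior SD = √σₙ² = √(433.8889·2114.1604/4717.4938) = 13.9445.

13.9445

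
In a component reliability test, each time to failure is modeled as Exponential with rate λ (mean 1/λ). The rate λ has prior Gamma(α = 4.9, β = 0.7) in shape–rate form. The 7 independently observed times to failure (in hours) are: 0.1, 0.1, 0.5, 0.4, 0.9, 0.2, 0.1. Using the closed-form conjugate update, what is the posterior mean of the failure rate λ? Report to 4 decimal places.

3.9667

With a Gamma(shape α, rate β) prior on the exponential rate λ, the posterior after n observations with total T = Σxᵢ is Gamma(α+n, β+T).
Sum of observations T = 2.3 hours; n = 7.
Posterior: Gamma(4.9+7, 0.7+2.3) = Gamma(11.9, 3.0).
Posterior mean of λ = α/β = 11.9/3.0 = 3.9667.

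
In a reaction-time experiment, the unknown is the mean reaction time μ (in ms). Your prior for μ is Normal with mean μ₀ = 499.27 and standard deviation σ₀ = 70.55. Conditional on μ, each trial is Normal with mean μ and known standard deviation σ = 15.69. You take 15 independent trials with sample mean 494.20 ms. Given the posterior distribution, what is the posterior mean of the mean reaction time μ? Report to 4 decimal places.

494.2167

For Normal data with known variance σ², a Normal(μ₀, σ₀²) prior on μ is conjugate. Posterior precision = 1/σ₀² + n/σ²; posterior mean is the precision-weighted average of μ₀ and x̄.
n·x̄ = 15·494.20 = 7413.
σ₀² = 70.55² = 4977.3025, σ² = 15.69² = 246.1761; σ² + n·σ₀² = 246.1761 + 15·4977.3025 = 74905.7136.
Posterior mean = (μ₀/σ₀² + n·x̄/σ²)/(1/σ₀² + n/σ²) = (σ²·μ₀ + σ₀²·n·x̄)/(σ² + n·σ₀²) = (246.1761·499.27 + 4977.3025·7413)/74905.7136 = 37019651.773947/74905.7136 = 494.2167.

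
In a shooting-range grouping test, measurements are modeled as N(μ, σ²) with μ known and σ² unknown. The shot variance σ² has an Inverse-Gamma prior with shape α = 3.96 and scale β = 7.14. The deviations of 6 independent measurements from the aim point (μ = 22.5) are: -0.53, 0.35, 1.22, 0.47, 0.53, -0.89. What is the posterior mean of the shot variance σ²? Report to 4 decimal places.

1.4652

With known mean μ and an Inverse-Gamma(α, β) prior on σ², the Normal likelihood is conjugate: posterior is Inv-Gamma(α + n/2, β + Σ(xᵢ−μ)²/2).
Σ(xᵢ−μ)² = (-0.53)² + (0.35)² + (1.22)² + (0.47)² + (0.53)² + (-0.89)² = 3.1857.
Posterior: Inv-Gamma(3.96 + 6/2, 7.14 + 3.1857/2) = Inv-Gamma(6.96, 8.73285).
E[σ²|data] = β/(α−1) = 8.73285/5.96 = 1.4652.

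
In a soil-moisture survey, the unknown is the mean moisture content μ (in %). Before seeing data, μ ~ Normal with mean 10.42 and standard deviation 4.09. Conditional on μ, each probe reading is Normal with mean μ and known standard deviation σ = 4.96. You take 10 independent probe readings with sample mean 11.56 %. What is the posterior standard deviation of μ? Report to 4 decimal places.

1.4645

For Normal data with known variance σ², a Normal(μ₀, σ₀²) prior on μ is conjugate. Posterior precision = 1/σ₀² + n/σ²; posterior mean is the precision-weighted average of μ₀ and x̄.
σ₀² = 4.09² = 16.7281, σ² = 4.96² = 24.6016; σ² + n·σ₀² = 24.6016 + 10·16.7281 = 191.8826.
Posterior precision = 1/σ₀² + n/σ² = 1/16.7281 + 10/24.6016 = (σ² + n·σ₀²)/(σ₀²σ²) = 191.8826/(16.7281·24.6016); posterior variance σₙ² = σ₀²σ²/(σ² + n·σ₀²) = 16.7281·24.6016/191.8826 = 2.144739.
Posterior SD = √σₙ² = √(16.7281·24.6016/191.8826) = 1.4645.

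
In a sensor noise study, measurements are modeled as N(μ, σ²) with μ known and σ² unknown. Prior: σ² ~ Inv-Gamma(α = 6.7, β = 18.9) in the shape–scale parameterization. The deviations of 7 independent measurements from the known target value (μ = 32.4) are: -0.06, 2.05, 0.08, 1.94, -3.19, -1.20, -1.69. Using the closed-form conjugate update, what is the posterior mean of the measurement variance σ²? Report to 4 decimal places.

3.2744

With known mean μ and an Inverse-Gamma(α, β) prior on σ², the Normal likelihood is conjugate: posterior is Inv-Gamma(α + n/2, β + Σ(xᵢ−μ)²/2).
Σ(xᵢ−μ)² = (-0.06)² + (2.05)² + (0.08)² + (1.94)² + (-3.19)² + (-1.20)² + (-1.69)² = 22.4483.
Posterior: Inv-Gamma(6.7 + 7/2, 18.9 + 22.4483/2) = Inv-Gamma(10.20, 30.12415).
E[σ²|data] = β/(α−1) = 30.12415/9.20 = 3.2744.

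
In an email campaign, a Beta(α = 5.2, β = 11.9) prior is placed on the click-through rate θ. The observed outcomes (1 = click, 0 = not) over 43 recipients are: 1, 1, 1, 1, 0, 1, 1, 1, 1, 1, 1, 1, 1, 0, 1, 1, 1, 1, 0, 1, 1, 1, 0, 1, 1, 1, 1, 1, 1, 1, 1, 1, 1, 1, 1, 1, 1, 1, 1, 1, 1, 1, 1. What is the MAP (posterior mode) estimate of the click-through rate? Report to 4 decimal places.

0.7435

The Beta prior is conjugate to a Binomial/Bernoulli likelihood; the update adds successes to α and failures to β.
Posterior: Beta(α+k, β+n−k) = Beta(5.2+39, 11.9+4) = Beta(44.2, 15.9).
Mode of Beta(a,b) for a,b>1 is (a−1)/(a+b−2) = 43.2/58.1 = 0.7435.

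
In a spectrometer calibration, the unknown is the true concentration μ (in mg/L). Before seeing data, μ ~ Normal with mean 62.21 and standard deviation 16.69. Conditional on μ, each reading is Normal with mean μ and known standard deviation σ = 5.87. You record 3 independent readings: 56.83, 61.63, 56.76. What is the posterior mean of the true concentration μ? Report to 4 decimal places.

For Normal data with known variance σ², a Normal(μ₀, σ₀²) prior on μ is conjugate. Posterior precision = 1/σ₀² + n/σ²; posterior mean is the precision-weighted average of μ₀ and x̄.
Σxᵢ = 56.83 + 61.63 + 56.76 = 175.22, so n·x̄ = 175.22.
σ₀² = 16.69² = 278.5561, σ² = 5.87² = 34.4569; σ² + n·σ₀² = 34.4569 + 3·278.5561 = 870.1252.
Posterior mean = (μ₀/σ₀² + n·x̄/σ²)/(1/σ₀² + n/σ²) = (σ²·μ₀ + σ₀²·n·x̄)/(σ² + n·σ₀²) = (34.4569·62.21 + 278.5561·175.22)/870.1252 = 50952.163591/870.1252 = 58.5573.

58.5573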